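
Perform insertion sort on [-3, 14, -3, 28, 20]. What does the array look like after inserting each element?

First element -3 is already 'sorted'
Insert 14: shifted 0 elements -> [-3, 14, -3, 28, 20]
Insert -3: shifted 1 elements -> [-3, -3, 14, 28, 20]
Insert 28: shifted 0 elements -> [-3, -3, 14, 28, 20]
Insert 20: shifted 1 elements -> [-3, -3, 14, 20, 28]


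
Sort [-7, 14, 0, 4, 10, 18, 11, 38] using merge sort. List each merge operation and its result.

Divide and conquer:
  Merge [-7] + [14] -> [-7, 14]
  Merge [0] + [4] -> [0, 4]
  Merge [-7, 14] + [0, 4] -> [-7, 0, 4, 14]
  Merge [10] + [18] -> [10, 18]
  Merge [11] + [38] -> [11, 38]
  Merge [10, 18] + [11, 38] -> [10, 11, 18, 38]
  Merge [-7, 0, 4, 14] + [10, 11, 18, 38] -> [-7, 0, 4, 10, 11, 14, 18, 38]


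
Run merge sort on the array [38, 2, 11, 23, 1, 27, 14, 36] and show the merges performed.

Divide and conquer:
  Merge [38] + [2] -> [2, 38]
  Merge [11] + [23] -> [11, 23]
  Merge [2, 38] + [11, 23] -> [2, 11, 23, 38]
  Merge [1] + [27] -> [1, 27]
  Merge [14] + [36] -> [14, 36]
  Merge [1, 27] + [14, 36] -> [1, 14, 27, 36]
  Merge [2, 11, 23, 38] + [1, 14, 27, 36] -> [1, 2, 11, 14, 23, 27, 36, 38]


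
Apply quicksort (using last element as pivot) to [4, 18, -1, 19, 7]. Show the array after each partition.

Partition 1: pivot=7 at index 2 -> [4, -1, 7, 19, 18]
Partition 2: pivot=-1 at index 0 -> [-1, 4, 7, 19, 18]
Partition 3: pivot=18 at index 3 -> [-1, 4, 7, 18, 19]


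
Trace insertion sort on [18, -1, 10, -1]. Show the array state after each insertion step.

First element 18 is already 'sorted'
Insert -1: shifted 1 elements -> [-1, 18, 10, -1]
Insert 10: shifted 1 elements -> [-1, 10, 18, -1]
Insert -1: shifted 2 elements -> [-1, -1, 10, 18]


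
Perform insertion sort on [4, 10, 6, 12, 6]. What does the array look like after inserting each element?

First element 4 is already 'sorted'
Insert 10: shifted 0 elements -> [4, 10, 6, 12, 6]
Insert 6: shifted 1 elements -> [4, 6, 10, 12, 6]
Insert 12: shifted 0 elements -> [4, 6, 10, 12, 6]
Insert 6: shifted 2 elements -> [4, 6, 6, 10, 12]


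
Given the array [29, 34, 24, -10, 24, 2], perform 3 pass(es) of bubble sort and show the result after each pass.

After pass 1: [29, 24, -10, 24, 2, 34] (4 swaps)
After pass 2: [24, -10, 24, 2, 29, 34] (4 swaps)
After pass 3: [-10, 24, 2, 24, 29, 34] (2 swaps)
Total swaps: 10


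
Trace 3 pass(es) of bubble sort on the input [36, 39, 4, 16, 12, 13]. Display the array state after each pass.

After pass 1: [36, 4, 16, 12, 13, 39] (4 swaps)
After pass 2: [4, 16, 12, 13, 36, 39] (4 swaps)
After pass 3: [4, 12, 13, 16, 36, 39] (2 swaps)
Total swaps: 10


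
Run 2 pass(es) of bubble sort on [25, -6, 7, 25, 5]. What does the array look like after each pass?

After pass 1: [-6, 7, 25, 5, 25] (3 swaps)
After pass 2: [-6, 7, 5, 25, 25] (1 swaps)
Total swaps: 4


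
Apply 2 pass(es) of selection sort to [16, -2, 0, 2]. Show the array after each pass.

Pass 1: Select minimum -2 at index 1, swap -> [-2, 16, 0, 2]
Pass 2: Select minimum 0 at index 2, swap -> [-2, 0, 16, 2]


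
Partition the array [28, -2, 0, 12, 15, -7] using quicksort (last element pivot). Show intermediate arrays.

Partition 1: pivot=-7 at index 0 -> [-7, -2, 0, 12, 15, 28]
Partition 2: pivot=28 at index 5 -> [-7, -2, 0, 12, 15, 28]
Partition 3: pivot=15 at index 4 -> [-7, -2, 0, 12, 15, 28]
Partition 4: pivot=12 at index 3 -> [-7, -2, 0, 12, 15, 28]
Partition 5: pivot=0 at index 2 -> [-7, -2, 0, 12, 15, 28]


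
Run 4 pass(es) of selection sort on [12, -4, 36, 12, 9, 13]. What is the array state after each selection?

Pass 1: Select minimum -4 at index 1, swap -> [-4, 12, 36, 12, 9, 13]
Pass 2: Select minimum 9 at index 4, swap -> [-4, 9, 36, 12, 12, 13]
Pass 3: Select minimum 12 at index 3, swap -> [-4, 9, 12, 36, 12, 13]
Pass 4: Select minimum 12 at index 4, swap -> [-4, 9, 12, 12, 36, 13]


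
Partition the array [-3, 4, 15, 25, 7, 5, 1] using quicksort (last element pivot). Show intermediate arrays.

Partition 1: pivot=1 at index 1 -> [-3, 1, 15, 25, 7, 5, 4]
Partition 2: pivot=4 at index 2 -> [-3, 1, 4, 25, 7, 5, 15]
Partition 3: pivot=15 at index 5 -> [-3, 1, 4, 7, 5, 15, 25]
Partition 4: pivot=5 at index 3 -> [-3, 1, 4, 5, 7, 15, 25]


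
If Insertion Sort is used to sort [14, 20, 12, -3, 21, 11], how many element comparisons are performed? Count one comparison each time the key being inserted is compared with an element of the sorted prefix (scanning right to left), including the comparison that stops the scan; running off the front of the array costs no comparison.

Insert 20: 14 <= 20 (stop) = 1 comparison(s) -> [14, 20, 12, -3, 21, 11]
Insert 12: 20 > 12 (shift), 14 > 12 (shift), reached front = 2 comparison(s) -> [12, 14, 20, -3, 21, 11]
Insert -3: 20 > -3 (shift), 14 > -3 (shift), 12 > -3 (shift), reached front = 3 comparison(s) -> [-3, 12, 14, 20, 21, 11]
Insert 21: 20 <= 21 (stop) = 1 comparison(s) -> [-3, 12, 14, 20, 21, 11]
Insert 11: 21 > 11 (shift), 20 > 11 (shift), 14 > 11 (shift), 12 > 11 (shift), -3 <= 11 (stop) = 5 comparison(s) -> [-3, 11, 12, 14, 20, 21]
Total comparisons: 1 + 2 + 3 + 1 + 5 = 12


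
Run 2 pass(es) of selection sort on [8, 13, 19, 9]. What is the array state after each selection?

Pass 1: Select minimum 8 at index 0, swap -> [8, 13, 19, 9]
Pass 2: Select minimum 9 at index 3, swap -> [8, 9, 19, 13]


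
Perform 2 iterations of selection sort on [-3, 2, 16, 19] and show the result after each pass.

Pass 1: Select minimum -3 at index 0, swap -> [-3, 2, 16, 19]
Pass 2: Select minimum 2 at index 1, swap -> [-3, 2, 16, 19]


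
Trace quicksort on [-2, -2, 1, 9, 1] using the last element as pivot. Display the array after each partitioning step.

Partition 1: pivot=1 at index 3 -> [-2, -2, 1, 1, 9]
Partition 2: pivot=1 at index 2 -> [-2, -2, 1, 1, 9]
Partition 3: pivot=-2 at index 1 -> [-2, -2, 1, 1, 9]


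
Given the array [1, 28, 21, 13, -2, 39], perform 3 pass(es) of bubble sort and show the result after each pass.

After pass 1: [1, 21, 13, -2, 28, 39] (3 swaps)
After pass 2: [1, 13, -2, 21, 28, 39] (2 swaps)
After pass 3: [1, -2, 13, 21, 28, 39] (1 swaps)
Total swaps: 6


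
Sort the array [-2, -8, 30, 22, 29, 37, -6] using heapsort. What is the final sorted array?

Build heap: [37, 29, 30, 22, -8, -2, -6]
Extract 37: [30, 29, -2, 22, -8, -6, 37]
Extract 30: [29, 22, -2, -6, -8, 30, 37]
Extract 29: [22, -6, -2, -8, 29, 30, 37]
Extract 22: [-2, -6, -8, 22, 29, 30, 37]
Extract -2: [-6, -8, -2, 22, 29, 30, 37]
Extract -6: [-8, -6, -2, 22, 29, 30, 37]


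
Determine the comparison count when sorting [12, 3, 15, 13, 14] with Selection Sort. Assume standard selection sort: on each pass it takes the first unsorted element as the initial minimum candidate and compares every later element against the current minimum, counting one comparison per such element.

Pass 1: scan indices 1..4 for the minimum = 4 comparison(s); min is 3, place at index 0 -> [3, 12, 15, 13, 14]
Pass 2: scan indices 2..4 for the minimum = 3 comparison(s); min is 12, place at index 1 -> [3, 12, 15, 13, 14]
Pass 3: scan indices 3..4 for the minimum = 2 comparison(s); min is 13, place at index 2 -> [3, 12, 13, 15, 14]
Pass 4: scan indices 4..4 for the minimum = 1 comparison(s); min is 14, place at index 3 -> [3, 12, 13, 14, 15]
Selection sort always scans the whole unsorted suffix, so the count is (n-1) + (n-2) + ... + 1 = n(n-1)/2 = 5*4/2 = 10 regardless of the input order.
Total comparisons: 4 + 3 + 2 + 1 = 10


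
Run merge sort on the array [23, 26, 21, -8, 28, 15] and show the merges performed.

Divide and conquer:
  Merge [26] + [21] -> [21, 26]
  Merge [23] + [21, 26] -> [21, 23, 26]
  Merge [28] + [15] -> [15, 28]
  Merge [-8] + [15, 28] -> [-8, 15, 28]
  Merge [21, 23, 26] + [-8, 15, 28] -> [-8, 15, 21, 23, 26, 28]


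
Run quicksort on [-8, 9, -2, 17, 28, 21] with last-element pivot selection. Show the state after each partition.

Partition 1: pivot=21 at index 4 -> [-8, 9, -2, 17, 21, 28]
Partition 2: pivot=17 at index 3 -> [-8, 9, -2, 17, 21, 28]
Partition 3: pivot=-2 at index 1 -> [-8, -2, 9, 17, 21, 28]


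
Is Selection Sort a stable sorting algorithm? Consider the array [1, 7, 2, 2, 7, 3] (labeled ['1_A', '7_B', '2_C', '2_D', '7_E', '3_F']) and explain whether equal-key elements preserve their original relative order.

Trace Selection Sort on the labeled array (the key is the number; the letter only tracks identity):
  Pass 1: minimum 1_A is already at index 0; no swap -> [1_A, 7_B, 2_C, 2_D, 7_E, 3_F]
  Pass 2: minimum of unsorted part is 2_C at index 2; swap it with 7_B at index 1 -> [1_A, 2_C, 7_B, 2_D, 7_E, 3_F]
  Pass 3: minimum of unsorted part is 2_D at index 3; swap it with 7_B at index 2 -> [1_A, 2_C, 2_D, 7_B, 7_E, 3_F]
  Pass 4: minimum of unsorted part is 3_F at index 5; swap it with 7_B at index 3 -> [1_A, 2_C, 2_D, 3_F, 7_E, 7_B]
  Pass 5: minimum 7_E is already at index 4; no swap -> [1_A, 2_C, 2_D, 3_F, 7_E, 7_B]
Final order: [1_A, 2_C, 2_D, 3_F, 7_E, 7_B]
Equal keys:
  value 2: originally 2_C, 2_D; after sorting 2_C, 2_D -> order preserved
  value 7: originally 7_B, 7_E; after sorting 7_E, 7_B -> order changed
Equal keys were reordered, so Selection Sort is not stable: the long-range swap that moves the minimum into place can carry an element past an equal key. (One such input is enough; an unstable sort may happen to preserve order on other inputs, but it gives no guarantee.)
Answer: Not stable


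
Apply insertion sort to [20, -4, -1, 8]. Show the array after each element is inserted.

First element 20 is already 'sorted'
Insert -4: shifted 1 elements -> [-4, 20, -1, 8]
Insert -1: shifted 1 elements -> [-4, -1, 20, 8]
Insert 8: shifted 1 elements -> [-4, -1, 8, 20]


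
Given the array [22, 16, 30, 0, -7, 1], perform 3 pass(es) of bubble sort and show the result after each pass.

After pass 1: [16, 22, 0, -7, 1, 30] (4 swaps)
After pass 2: [16, 0, -7, 1, 22, 30] (3 swaps)
After pass 3: [0, -7, 1, 16, 22, 30] (3 swaps)
Total swaps: 10


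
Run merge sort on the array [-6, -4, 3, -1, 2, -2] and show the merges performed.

Divide and conquer:
  Merge [-4] + [3] -> [-4, 3]
  Merge [-6] + [-4, 3] -> [-6, -4, 3]
  Merge [2] + [-2] -> [-2, 2]
  Merge [-1] + [-2, 2] -> [-2, -1, 2]
  Merge [-6, -4, 3] + [-2, -1, 2] -> [-6, -4, -2, -1, 2, 3]


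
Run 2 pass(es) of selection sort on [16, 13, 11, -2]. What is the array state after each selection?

Pass 1: Select minimum -2 at index 3, swap -> [-2, 13, 11, 16]
Pass 2: Select minimum 11 at index 2, swap -> [-2, 11, 13, 16]


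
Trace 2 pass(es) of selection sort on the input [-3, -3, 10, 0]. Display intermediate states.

Pass 1: Select minimum -3 at index 0, swap -> [-3, -3, 10, 0]
Pass 2: Select minimum -3 at index 1, swap -> [-3, -3, 10, 0]


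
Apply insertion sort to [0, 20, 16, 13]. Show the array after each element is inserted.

First element 0 is already 'sorted'
Insert 20: shifted 0 elements -> [0, 20, 16, 13]
Insert 16: shifted 1 elements -> [0, 16, 20, 13]
Insert 13: shifted 2 elements -> [0, 13, 16, 20]


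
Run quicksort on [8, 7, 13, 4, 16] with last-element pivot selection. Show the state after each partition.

Partition 1: pivot=16 at index 4 -> [8, 7, 13, 4, 16]
Partition 2: pivot=4 at index 0 -> [4, 7, 13, 8, 16]
Partition 3: pivot=8 at index 2 -> [4, 7, 8, 13, 16]


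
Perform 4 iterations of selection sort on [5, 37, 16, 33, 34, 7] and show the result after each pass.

Pass 1: Select minimum 5 at index 0, swap -> [5, 37, 16, 33, 34, 7]
Pass 2: Select minimum 7 at index 5, swap -> [5, 7, 16, 33, 34, 37]
Pass 3: Select minimum 16 at index 2, swap -> [5, 7, 16, 33, 34, 37]
Pass 4: Select minimum 33 at index 3, swap -> [5, 7, 16, 33, 34, 37]


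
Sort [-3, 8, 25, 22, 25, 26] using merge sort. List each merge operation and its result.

Divide and conquer:
  Merge [8] + [25] -> [8, 25]
  Merge [-3] + [8, 25] -> [-3, 8, 25]
  Merge [25] + [26] -> [25, 26]
  Merge [22] + [25, 26] -> [22, 25, 26]
  Merge [-3, 8, 25] + [22, 25, 26] -> [-3, 8, 22, 25, 25, 26]


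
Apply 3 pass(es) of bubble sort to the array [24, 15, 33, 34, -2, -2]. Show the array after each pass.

After pass 1: [15, 24, 33, -2, -2, 34] (3 swaps)
After pass 2: [15, 24, -2, -2, 33, 34] (2 swaps)
After pass 3: [15, -2, -2, 24, 33, 34] (2 swaps)
Total swaps: 7


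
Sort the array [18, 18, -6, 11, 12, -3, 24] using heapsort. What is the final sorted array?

Build heap: [24, 18, 18, 11, 12, -3, -6]
Extract 24: [18, 12, 18, 11, -6, -3, 24]
Extract 18: [18, 12, -3, 11, -6, 18, 24]
Extract 18: [12, 11, -3, -6, 18, 18, 24]
Extract 12: [11, -6, -3, 12, 18, 18, 24]
Extract 11: [-3, -6, 11, 12, 18, 18, 24]
Extract -3: [-6, -3, 11, 12, 18, 18, 24]


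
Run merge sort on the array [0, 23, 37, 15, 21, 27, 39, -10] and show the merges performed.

Divide and conquer:
  Merge [0] + [23] -> [0, 23]
  Merge [37] + [15] -> [15, 37]
  Merge [0, 23] + [15, 37] -> [0, 15, 23, 37]
  Merge [21] + [27] -> [21, 27]
  Merge [39] + [-10] -> [-10, 39]
  Merge [21, 27] + [-10, 39] -> [-10, 21, 27, 39]
  Merge [0, 15, 23, 37] + [-10, 21, 27, 39] -> [-10, 0, 15, 21, 23, 27, 37, 39]


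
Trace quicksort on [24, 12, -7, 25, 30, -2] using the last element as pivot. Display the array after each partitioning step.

Partition 1: pivot=-2 at index 1 -> [-7, -2, 24, 25, 30, 12]
Partition 2: pivot=12 at index 2 -> [-7, -2, 12, 25, 30, 24]
Partition 3: pivot=24 at index 3 -> [-7, -2, 12, 24, 30, 25]
Partition 4: pivot=25 at index 4 -> [-7, -2, 12, 24, 25, 30]


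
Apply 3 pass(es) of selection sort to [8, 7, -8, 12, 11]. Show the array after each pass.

Pass 1: Select minimum -8 at index 2, swap -> [-8, 7, 8, 12, 11]
Pass 2: Select minimum 7 at index 1, swap -> [-8, 7, 8, 12, 11]
Pass 3: Select minimum 8 at index 2, swap -> [-8, 7, 8, 12, 11]


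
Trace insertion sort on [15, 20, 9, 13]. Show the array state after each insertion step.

First element 15 is already 'sorted'
Insert 20: shifted 0 elements -> [15, 20, 9, 13]
Insert 9: shifted 2 elements -> [9, 15, 20, 13]
Insert 13: shifted 2 elements -> [9, 13, 15, 20]


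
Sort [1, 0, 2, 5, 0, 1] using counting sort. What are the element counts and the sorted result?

Count array: [2, 2, 1, 0, 0, 1]
(count[i] = number of elements equal to i)
Cumulative count: [2, 4, 5, 5, 5, 6]
Sorted: [0, 0, 1, 1, 2, 5]


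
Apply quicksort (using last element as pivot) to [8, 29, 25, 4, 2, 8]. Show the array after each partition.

Partition 1: pivot=8 at index 3 -> [8, 4, 2, 8, 25, 29]
Partition 2: pivot=2 at index 0 -> [2, 4, 8, 8, 25, 29]
Partition 3: pivot=8 at index 2 -> [2, 4, 8, 8, 25, 29]
Partition 4: pivot=29 at index 5 -> [2, 4, 8, 8, 25, 29]


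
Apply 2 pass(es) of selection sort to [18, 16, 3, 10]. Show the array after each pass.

Pass 1: Select minimum 3 at index 2, swap -> [3, 16, 18, 10]
Pass 2: Select minimum 10 at index 3, swap -> [3, 10, 18, 16]


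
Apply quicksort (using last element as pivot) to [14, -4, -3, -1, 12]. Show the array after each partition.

Partition 1: pivot=12 at index 3 -> [-4, -3, -1, 12, 14]
Partition 2: pivot=-1 at index 2 -> [-4, -3, -1, 12, 14]
Partition 3: pivot=-3 at index 1 -> [-4, -3, -1, 12, 14]


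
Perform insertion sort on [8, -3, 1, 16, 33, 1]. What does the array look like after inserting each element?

First element 8 is already 'sorted'
Insert -3: shifted 1 elements -> [-3, 8, 1, 16, 33, 1]
Insert 1: shifted 1 elements -> [-3, 1, 8, 16, 33, 1]
Insert 16: shifted 0 elements -> [-3, 1, 8, 16, 33, 1]
Insert 33: shifted 0 elements -> [-3, 1, 8, 16, 33, 1]
Insert 1: shifted 3 elements -> [-3, 1, 1, 8, 16, 33]


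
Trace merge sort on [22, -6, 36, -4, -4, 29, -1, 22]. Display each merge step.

Divide and conquer:
  Merge [22] + [-6] -> [-6, 22]
  Merge [36] + [-4] -> [-4, 36]
  Merge [-6, 22] + [-4, 36] -> [-6, -4, 22, 36]
  Merge [-4] + [29] -> [-4, 29]
  Merge [-1] + [22] -> [-1, 22]
  Merge [-4, 29] + [-1, 22] -> [-4, -1, 22, 29]
  Merge [-6, -4, 22, 36] + [-4, -1, 22, 29] -> [-6, -4, -4, -1, 22, 22, 29, 36]


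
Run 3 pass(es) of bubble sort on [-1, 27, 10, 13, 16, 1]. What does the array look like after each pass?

After pass 1: [-1, 10, 13, 16, 1, 27] (4 swaps)
After pass 2: [-1, 10, 13, 1, 16, 27] (1 swaps)
After pass 3: [-1, 10, 1, 13, 16, 27] (1 swaps)
Total swaps: 6


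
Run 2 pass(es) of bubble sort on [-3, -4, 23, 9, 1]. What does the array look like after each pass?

After pass 1: [-4, -3, 9, 1, 23] (3 swaps)
After pass 2: [-4, -3, 1, 9, 23] (1 swaps)
Total swaps: 4


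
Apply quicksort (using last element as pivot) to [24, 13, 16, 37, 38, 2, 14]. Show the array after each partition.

Partition 1: pivot=14 at index 2 -> [13, 2, 14, 37, 38, 24, 16]
Partition 2: pivot=2 at index 0 -> [2, 13, 14, 37, 38, 24, 16]
Partition 3: pivot=16 at index 3 -> [2, 13, 14, 16, 38, 24, 37]
Partition 4: pivot=37 at index 5 -> [2, 13, 14, 16, 24, 37, 38]


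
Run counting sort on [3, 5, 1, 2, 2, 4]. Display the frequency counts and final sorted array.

Count array: [0, 1, 2, 1, 1, 1]
(count[i] = number of elements equal to i)
Cumulative count: [0, 1, 3, 4, 5, 6]
Sorted: [1, 2, 2, 3, 4, 5]


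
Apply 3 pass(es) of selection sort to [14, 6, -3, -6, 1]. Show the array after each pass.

Pass 1: Select minimum -6 at index 3, swap -> [-6, 6, -3, 14, 1]
Pass 2: Select minimum -3 at index 2, swap -> [-6, -3, 6, 14, 1]
Pass 3: Select minimum 1 at index 4, swap -> [-6, -3, 1, 14, 6]


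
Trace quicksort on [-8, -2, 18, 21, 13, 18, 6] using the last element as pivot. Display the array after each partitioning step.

Partition 1: pivot=6 at index 2 -> [-8, -2, 6, 21, 13, 18, 18]
Partition 2: pivot=-2 at index 1 -> [-8, -2, 6, 21, 13, 18, 18]
Partition 3: pivot=18 at index 5 -> [-8, -2, 6, 13, 18, 18, 21]
Partition 4: pivot=18 at index 4 -> [-8, -2, 6, 13, 18, 18, 21]


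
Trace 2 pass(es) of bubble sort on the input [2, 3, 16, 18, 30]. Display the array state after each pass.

After pass 1: [2, 3, 16, 18, 30] (0 swaps)
After pass 2: [2, 3, 16, 18, 30] (0 swaps)
Total swaps: 0


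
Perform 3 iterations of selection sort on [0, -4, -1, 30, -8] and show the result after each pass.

Pass 1: Select minimum -8 at index 4, swap -> [-8, -4, -1, 30, 0]
Pass 2: Select minimum -4 at index 1, swap -> [-8, -4, -1, 30, 0]
Pass 3: Select minimum -1 at index 2, swap -> [-8, -4, -1, 30, 0]


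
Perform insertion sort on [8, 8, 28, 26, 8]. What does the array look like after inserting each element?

First element 8 is already 'sorted'
Insert 8: shifted 0 elements -> [8, 8, 28, 26, 8]
Insert 28: shifted 0 elements -> [8, 8, 28, 26, 8]
Insert 26: shifted 1 elements -> [8, 8, 26, 28, 8]
Insert 8: shifted 2 elements -> [8, 8, 8, 26, 28]


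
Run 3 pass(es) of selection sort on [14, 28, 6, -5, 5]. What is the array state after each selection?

Pass 1: Select minimum -5 at index 3, swap -> [-5, 28, 6, 14, 5]
Pass 2: Select minimum 5 at index 4, swap -> [-5, 5, 6, 14, 28]
Pass 3: Select minimum 6 at index 2, swap -> [-5, 5, 6, 14, 28]


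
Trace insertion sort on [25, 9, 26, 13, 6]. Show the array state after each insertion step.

First element 25 is already 'sorted'
Insert 9: shifted 1 elements -> [9, 25, 26, 13, 6]
Insert 26: shifted 0 elements -> [9, 25, 26, 13, 6]
Insert 13: shifted 2 elements -> [9, 13, 25, 26, 6]
Insert 6: shifted 4 elements -> [6, 9, 13, 25, 26]


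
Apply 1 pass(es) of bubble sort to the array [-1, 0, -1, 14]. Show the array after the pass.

After pass 1: [-1, -1, 0, 14] (1 swaps)
Total swaps: 1


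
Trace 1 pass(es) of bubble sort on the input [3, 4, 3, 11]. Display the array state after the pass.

After pass 1: [3, 3, 4, 11] (1 swaps)
Total swaps: 1


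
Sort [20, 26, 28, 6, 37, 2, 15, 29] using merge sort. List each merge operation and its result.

Divide and conquer:
  Merge [20] + [26] -> [20, 26]
  Merge [28] + [6] -> [6, 28]
  Merge [20, 26] + [6, 28] -> [6, 20, 26, 28]
  Merge [37] + [2] -> [2, 37]
  Merge [15] + [29] -> [15, 29]
  Merge [2, 37] + [15, 29] -> [2, 15, 29, 37]
  Merge [6, 20, 26, 28] + [2, 15, 29, 37] -> [2, 6, 15, 20, 26, 28, 29, 37]


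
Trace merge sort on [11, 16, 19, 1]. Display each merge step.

Divide and conquer:
  Merge [11] + [16] -> [11, 16]
  Merge [19] + [1] -> [1, 19]
  Merge [11, 16] + [1, 19] -> [1, 11, 16, 19]


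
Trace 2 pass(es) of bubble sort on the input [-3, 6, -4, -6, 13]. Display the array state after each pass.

After pass 1: [-3, -4, -6, 6, 13] (2 swaps)
After pass 2: [-4, -6, -3, 6, 13] (2 swaps)
Total swaps: 4


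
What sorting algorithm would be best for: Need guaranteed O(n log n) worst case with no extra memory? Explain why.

Best choice: Heapsort
Reason: Heapsort is O(n log n) worst case and sorts in-place; quicksort can degrade to O(n^2)


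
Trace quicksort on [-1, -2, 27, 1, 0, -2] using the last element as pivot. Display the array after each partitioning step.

Partition 1: pivot=-2 at index 1 -> [-2, -2, 27, 1, 0, -1]
Partition 2: pivot=-1 at index 2 -> [-2, -2, -1, 1, 0, 27]
Partition 3: pivot=27 at index 5 -> [-2, -2, -1, 1, 0, 27]
Partition 4: pivot=0 at index 3 -> [-2, -2, -1, 0, 1, 27]


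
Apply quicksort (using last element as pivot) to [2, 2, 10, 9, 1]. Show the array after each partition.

Partition 1: pivot=1 at index 0 -> [1, 2, 10, 9, 2]
Partition 2: pivot=2 at index 2 -> [1, 2, 2, 9, 10]
Partition 3: pivot=10 at index 4 -> [1, 2, 2, 9, 10]


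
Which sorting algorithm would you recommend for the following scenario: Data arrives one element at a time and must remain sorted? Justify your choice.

Best choice: Insertion sort
Reason: Insertion sort naturally handles online/streaming input by inserting each new element into sorted position


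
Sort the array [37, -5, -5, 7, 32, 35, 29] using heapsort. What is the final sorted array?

Build heap: [37, 32, 35, 7, -5, -5, 29]
Extract 37: [35, 32, 29, 7, -5, -5, 37]
Extract 35: [32, 7, 29, -5, -5, 35, 37]
Extract 32: [29, 7, -5, -5, 32, 35, 37]
Extract 29: [7, -5, -5, 29, 32, 35, 37]
Extract 7: [-5, -5, 7, 29, 32, 35, 37]
Extract -5: [-5, -5, 7, 29, 32, 35, 37]


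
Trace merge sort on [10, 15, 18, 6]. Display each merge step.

Divide and conquer:
  Merge [10] + [15] -> [10, 15]
  Merge [18] + [6] -> [6, 18]
  Merge [10, 15] + [6, 18] -> [6, 10, 15, 18]


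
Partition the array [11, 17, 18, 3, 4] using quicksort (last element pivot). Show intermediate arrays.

Partition 1: pivot=4 at index 1 -> [3, 4, 18, 11, 17]
Partition 2: pivot=17 at index 3 -> [3, 4, 11, 17, 18]


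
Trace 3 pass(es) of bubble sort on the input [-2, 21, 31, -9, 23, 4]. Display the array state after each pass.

After pass 1: [-2, 21, -9, 23, 4, 31] (3 swaps)
After pass 2: [-2, -9, 21, 4, 23, 31] (2 swaps)
After pass 3: [-9, -2, 4, 21, 23, 31] (2 swaps)
Total swaps: 7


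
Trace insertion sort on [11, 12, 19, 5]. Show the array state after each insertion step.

First element 11 is already 'sorted'
Insert 12: shifted 0 elements -> [11, 12, 19, 5]
Insert 19: shifted 0 elements -> [11, 12, 19, 5]
Insert 5: shifted 3 elements -> [5, 11, 12, 19]


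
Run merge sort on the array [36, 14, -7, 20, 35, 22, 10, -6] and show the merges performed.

Divide and conquer:
  Merge [36] + [14] -> [14, 36]
  Merge [-7] + [20] -> [-7, 20]
  Merge [14, 36] + [-7, 20] -> [-7, 14, 20, 36]
  Merge [35] + [22] -> [22, 35]
  Merge [10] + [-6] -> [-6, 10]
  Merge [22, 35] + [-6, 10] -> [-6, 10, 22, 35]
  Merge [-7, 14, 20, 36] + [-6, 10, 22, 35] -> [-7, -6, 10, 14, 20, 22, 35, 36]


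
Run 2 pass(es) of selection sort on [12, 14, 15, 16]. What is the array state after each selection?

Pass 1: Select minimum 12 at index 0, swap -> [12, 14, 15, 16]
Pass 2: Select minimum 14 at index 1, swap -> [12, 14, 15, 16]


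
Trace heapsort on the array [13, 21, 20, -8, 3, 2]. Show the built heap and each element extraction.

Build heap: [21, 13, 20, -8, 3, 2]
Extract 21: [20, 13, 2, -8, 3, 21]
Extract 20: [13, 3, 2, -8, 20, 21]
Extract 13: [3, -8, 2, 13, 20, 21]
Extract 3: [2, -8, 3, 13, 20, 21]
Extract 2: [-8, 2, 3, 13, 20, 21]


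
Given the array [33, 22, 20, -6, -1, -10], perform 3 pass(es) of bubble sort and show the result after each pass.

After pass 1: [22, 20, -6, -1, -10, 33] (5 swaps)
After pass 2: [20, -6, -1, -10, 22, 33] (4 swaps)
After pass 3: [-6, -1, -10, 20, 22, 33] (3 swaps)
Total swaps: 12


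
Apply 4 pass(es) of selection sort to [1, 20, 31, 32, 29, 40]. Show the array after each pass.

Pass 1: Select minimum 1 at index 0, swap -> [1, 20, 31, 32, 29, 40]
Pass 2: Select minimum 20 at index 1, swap -> [1, 20, 31, 32, 29, 40]
Pass 3: Select minimum 29 at index 4, swap -> [1, 20, 29, 32, 31, 40]
Pass 4: Select minimum 31 at index 4, swap -> [1, 20, 29, 31, 32, 40]


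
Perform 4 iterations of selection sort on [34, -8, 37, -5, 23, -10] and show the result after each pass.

Pass 1: Select minimum -10 at index 5, swap -> [-10, -8, 37, -5, 23, 34]
Pass 2: Select minimum -8 at index 1, swap -> [-10, -8, 37, -5, 23, 34]
Pass 3: Select minimum -5 at index 3, swap -> [-10, -8, -5, 37, 23, 34]
Pass 4: Select minimum 23 at index 4, swap -> [-10, -8, -5, 23, 37, 34]


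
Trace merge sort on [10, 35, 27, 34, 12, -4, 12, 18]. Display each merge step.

Divide and conquer:
  Merge [10] + [35] -> [10, 35]
  Merge [27] + [34] -> [27, 34]
  Merge [10, 35] + [27, 34] -> [10, 27, 34, 35]
  Merge [12] + [-4] -> [-4, 12]
  Merge [12] + [18] -> [12, 18]
  Merge [-4, 12] + [12, 18] -> [-4, 12, 12, 18]
  Merge [10, 27, 34, 35] + [-4, 12, 12, 18] -> [-4, 10, 12, 12, 18, 27, 34, 35]


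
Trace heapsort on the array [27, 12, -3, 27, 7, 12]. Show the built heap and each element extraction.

Build heap: [27, 27, 12, 12, 7, -3]
Extract 27: [27, 12, 12, -3, 7, 27]
Extract 27: [12, 7, 12, -3, 27, 27]
Extract 12: [12, 7, -3, 12, 27, 27]
Extract 12: [7, -3, 12, 12, 27, 27]
Extract 7: [-3, 7, 12, 12, 27, 27]


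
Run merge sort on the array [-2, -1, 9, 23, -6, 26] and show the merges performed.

Divide and conquer:
  Merge [-1] + [9] -> [-1, 9]
  Merge [-2] + [-1, 9] -> [-2, -1, 9]
  Merge [-6] + [26] -> [-6, 26]
  Merge [23] + [-6, 26] -> [-6, 23, 26]
  Merge [-2, -1, 9] + [-6, 23, 26] -> [-6, -2, -1, 9, 23, 26]


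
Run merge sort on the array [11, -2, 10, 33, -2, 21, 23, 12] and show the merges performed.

Divide and conquer:
  Merge [11] + [-2] -> [-2, 11]
  Merge [10] + [33] -> [10, 33]
  Merge [-2, 11] + [10, 33] -> [-2, 10, 11, 33]
  Merge [-2] + [21] -> [-2, 21]
  Merge [23] + [12] -> [12, 23]
  Merge [-2, 21] + [12, 23] -> [-2, 12, 21, 23]
  Merge [-2, 10, 11, 33] + [-2, 12, 21, 23] -> [-2, -2, 10, 11, 12, 21, 23, 33]


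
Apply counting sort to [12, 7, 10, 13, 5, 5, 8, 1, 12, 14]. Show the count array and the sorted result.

Count array: [0, 1, 0, 0, 0, 2, 0, 1, 1, 0, 1, 0, 2, 1, 1]
(count[i] = number of elements equal to i)
Cumulative count: [0, 1, 1, 1, 1, 3, 3, 4, 5, 5, 6, 6, 8, 9, 10]
Sorted: [1, 5, 5, 7, 8, 10, 12, 12, 13, 14]


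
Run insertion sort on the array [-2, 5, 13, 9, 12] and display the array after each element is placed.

First element -2 is already 'sorted'
Insert 5: shifted 0 elements -> [-2, 5, 13, 9, 12]
Insert 13: shifted 0 elements -> [-2, 5, 13, 9, 12]
Insert 9: shifted 1 elements -> [-2, 5, 9, 13, 12]
Insert 12: shifted 1 elements -> [-2, 5, 9, 12, 13]


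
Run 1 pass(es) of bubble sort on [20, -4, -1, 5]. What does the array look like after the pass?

After pass 1: [-4, -1, 5, 20] (3 swaps)
Total swaps: 3


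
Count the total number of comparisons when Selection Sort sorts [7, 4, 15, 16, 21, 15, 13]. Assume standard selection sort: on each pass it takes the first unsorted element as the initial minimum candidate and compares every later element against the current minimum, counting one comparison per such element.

Pass 1: scan indices 1..6 for the minimum = 6 comparison(s); min is 4, place at index 0 -> [4, 7, 15, 16, 21, 15, 13]
Pass 2: scan indices 2..6 for the minimum = 5 comparison(s); min is 7, place at index 1 -> [4, 7, 15, 16, 21, 15, 13]
Pass 3: scan indices 3..6 for the minimum = 4 comparison(s); min is 13, place at index 2 -> [4, 7, 13, 16, 21, 15, 15]
Pass 4: scan indices 4..6 for the minimum = 3 comparison(s); min is 15, place at index 3 -> [4, 7, 13, 15, 21, 16, 15]
Pass 5: scan indices 5..6 for the minimum = 2 comparison(s); min is 15, place at index 4 -> [4, 7, 13, 15, 15, 16, 21]
Pass 6: scan indices 6..6 for the minimum = 1 comparison(s); min is 16, place at index 5 -> [4, 7, 13, 15, 15, 16, 21]
Selection sort always scans the whole unsorted suffix, so the count is (n-1) + (n-2) + ... + 1 = n(n-1)/2 = 7*6/2 = 21 regardless of the input order.
Total comparisons: 6 + 5 + 4 + 3 + 2 + 1 = 21


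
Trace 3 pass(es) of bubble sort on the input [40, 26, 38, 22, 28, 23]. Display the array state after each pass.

After pass 1: [26, 38, 22, 28, 23, 40] (5 swaps)
After pass 2: [26, 22, 28, 23, 38, 40] (3 swaps)
After pass 3: [22, 26, 23, 28, 38, 40] (2 swaps)
Total swaps: 10


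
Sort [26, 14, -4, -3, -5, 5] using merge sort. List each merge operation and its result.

Divide and conquer:
  Merge [14] + [-4] -> [-4, 14]
  Merge [26] + [-4, 14] -> [-4, 14, 26]
  Merge [-5] + [5] -> [-5, 5]
  Merge [-3] + [-5, 5] -> [-5, -3, 5]
  Merge [-4, 14, 26] + [-5, -3, 5] -> [-5, -4, -3, 5, 14, 26]


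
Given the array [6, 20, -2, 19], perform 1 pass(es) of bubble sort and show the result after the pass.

After pass 1: [6, -2, 19, 20] (2 swaps)
Total swaps: 2


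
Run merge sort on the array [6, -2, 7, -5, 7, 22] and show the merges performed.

Divide and conquer:
  Merge [-2] + [7] -> [-2, 7]
  Merge [6] + [-2, 7] -> [-2, 6, 7]
  Merge [7] + [22] -> [7, 22]
  Merge [-5] + [7, 22] -> [-5, 7, 22]
  Merge [-2, 6, 7] + [-5, 7, 22] -> [-5, -2, 6, 7, 7, 22]


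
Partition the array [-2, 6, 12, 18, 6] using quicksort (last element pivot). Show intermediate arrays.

Partition 1: pivot=6 at index 2 -> [-2, 6, 6, 18, 12]
Partition 2: pivot=6 at index 1 -> [-2, 6, 6, 18, 12]
Partition 3: pivot=12 at index 3 -> [-2, 6, 6, 12, 18]


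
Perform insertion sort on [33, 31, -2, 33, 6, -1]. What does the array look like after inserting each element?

First element 33 is already 'sorted'
Insert 31: shifted 1 elements -> [31, 33, -2, 33, 6, -1]
Insert -2: shifted 2 elements -> [-2, 31, 33, 33, 6, -1]
Insert 33: shifted 0 elements -> [-2, 31, 33, 33, 6, -1]
Insert 6: shifted 3 elements -> [-2, 6, 31, 33, 33, -1]
Insert -1: shifted 4 elements -> [-2, -1, 6, 31, 33, 33]


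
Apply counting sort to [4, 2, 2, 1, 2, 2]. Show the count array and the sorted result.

Count array: [0, 1, 4, 0, 1]
(count[i] = number of elements equal to i)
Cumulative count: [0, 1, 5, 5, 6]
Sorted: [1, 2, 2, 2, 2, 4]


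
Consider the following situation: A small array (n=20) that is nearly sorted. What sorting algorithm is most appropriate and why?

Best choice: Insertion sort
Reason: Insertion sort is O(n) for nearly sorted arrays and has low overhead


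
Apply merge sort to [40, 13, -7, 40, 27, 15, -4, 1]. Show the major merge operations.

Divide and conquer:
  Merge [40] + [13] -> [13, 40]
  Merge [-7] + [40] -> [-7, 40]
  Merge [13, 40] + [-7, 40] -> [-7, 13, 40, 40]
  Merge [27] + [15] -> [15, 27]
  Merge [-4] + [1] -> [-4, 1]
  Merge [15, 27] + [-4, 1] -> [-4, 1, 15, 27]
  Merge [-7, 13, 40, 40] + [-4, 1, 15, 27] -> [-7, -4, 1, 13, 15, 27, 40, 40]


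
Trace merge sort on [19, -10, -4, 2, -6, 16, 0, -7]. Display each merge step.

Divide and conquer:
  Merge [19] + [-10] -> [-10, 19]
  Merge [-4] + [2] -> [-4, 2]
  Merge [-10, 19] + [-4, 2] -> [-10, -4, 2, 19]
  Merge [-6] + [16] -> [-6, 16]
  Merge [0] + [-7] -> [-7, 0]
  Merge [-6, 16] + [-7, 0] -> [-7, -6, 0, 16]
  Merge [-10, -4, 2, 19] + [-7, -6, 0, 16] -> [-10, -7, -6, -4, 0, 2, 16, 19]


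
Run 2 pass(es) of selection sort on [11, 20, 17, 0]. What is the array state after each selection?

Pass 1: Select minimum 0 at index 3, swap -> [0, 20, 17, 11]
Pass 2: Select minimum 11 at index 3, swap -> [0, 11, 17, 20]


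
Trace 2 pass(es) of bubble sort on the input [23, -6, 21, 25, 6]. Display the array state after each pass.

After pass 1: [-6, 21, 23, 6, 25] (3 swaps)
After pass 2: [-6, 21, 6, 23, 25] (1 swaps)
Total swaps: 4


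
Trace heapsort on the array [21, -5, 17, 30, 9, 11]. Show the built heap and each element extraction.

Build heap: [30, 21, 17, -5, 9, 11]
Extract 30: [21, 11, 17, -5, 9, 30]
Extract 21: [17, 11, 9, -5, 21, 30]
Extract 17: [11, -5, 9, 17, 21, 30]
Extract 11: [9, -5, 11, 17, 21, 30]
Extract 9: [-5, 9, 11, 17, 21, 30]


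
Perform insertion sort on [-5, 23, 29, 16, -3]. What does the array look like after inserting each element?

First element -5 is already 'sorted'
Insert 23: shifted 0 elements -> [-5, 23, 29, 16, -3]
Insert 29: shifted 0 elements -> [-5, 23, 29, 16, -3]
Insert 16: shifted 2 elements -> [-5, 16, 23, 29, -3]
Insert -3: shifted 3 elements -> [-5, -3, 16, 23, 29]


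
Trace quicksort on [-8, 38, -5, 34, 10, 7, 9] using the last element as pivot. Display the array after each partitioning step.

Partition 1: pivot=9 at index 3 -> [-8, -5, 7, 9, 10, 38, 34]
Partition 2: pivot=7 at index 2 -> [-8, -5, 7, 9, 10, 38, 34]
Partition 3: pivot=-5 at index 1 -> [-8, -5, 7, 9, 10, 38, 34]
Partition 4: pivot=34 at index 5 -> [-8, -5, 7, 9, 10, 34, 38]


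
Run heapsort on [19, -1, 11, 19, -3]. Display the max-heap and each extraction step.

Build heap: [19, 19, 11, -1, -3]
Extract 19: [19, -1, 11, -3, 19]
Extract 19: [11, -1, -3, 19, 19]
Extract 11: [-1, -3, 11, 19, 19]
Extract -1: [-3, -1, 11, 19, 19]


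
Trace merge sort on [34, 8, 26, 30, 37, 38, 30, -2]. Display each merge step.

Divide and conquer:
  Merge [34] + [8] -> [8, 34]
  Merge [26] + [30] -> [26, 30]
  Merge [8, 34] + [26, 30] -> [8, 26, 30, 34]
  Merge [37] + [38] -> [37, 38]
  Merge [30] + [-2] -> [-2, 30]
  Merge [37, 38] + [-2, 30] -> [-2, 30, 37, 38]
  Merge [8, 26, 30, 34] + [-2, 30, 37, 38] -> [-2, 8, 26, 30, 30, 34, 37, 38]


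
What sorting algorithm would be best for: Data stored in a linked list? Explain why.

Best choice: Merge sort
Reason: Merge sort doesn't require random access; can be done in O(1) extra space for linked lists


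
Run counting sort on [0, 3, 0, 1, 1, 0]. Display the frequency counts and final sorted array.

Count array: [3, 2, 0, 1]
(count[i] = number of elements equal to i)
Cumulative count: [3, 5, 5, 6]
Sorted: [0, 0, 0, 1, 1, 3]


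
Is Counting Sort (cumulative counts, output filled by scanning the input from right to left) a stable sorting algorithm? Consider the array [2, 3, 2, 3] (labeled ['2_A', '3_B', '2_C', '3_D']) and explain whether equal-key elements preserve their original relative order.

Trace Counting Sort on the labeled array (the key is the number; the letter only tracks identity):
  Counts for values 0..3: [0, 0, 2, 2]
  Cumulative counts: [0, 0, 2, 4]
  Scan right to left: place 3_D at output index 3
  Scan right to left: place 2_C at output index 1
  Scan right to left: place 3_B at output index 2
  Scan right to left: place 2_A at output index 0
  Output: [2_A, 2_C, 3_B, 3_D]
Equal keys:
  value 2: originally 2_A, 2_C; after sorting 2_A, 2_C -> order preserved
  value 3: originally 3_B, 3_D; after sorting 3_B, 3_D -> order preserved
All equal keys kept their original relative order. Counting Sort is stable: scanning the input right to left with decreasing cumulative counts places later duplicates at later output positions.
Answer: Stable


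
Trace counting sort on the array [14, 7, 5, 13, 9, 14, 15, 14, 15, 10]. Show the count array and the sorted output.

Count array: [0, 0, 0, 0, 0, 1, 0, 1, 0, 1, 1, 0, 0, 1, 3, 2]
(count[i] = number of elements equal to i)
Cumulative count: [0, 0, 0, 0, 0, 1, 1, 2, 2, 3, 4, 4, 4, 5, 8, 10]
Sorted: [5, 7, 9, 10, 13, 14, 14, 14, 15, 15]


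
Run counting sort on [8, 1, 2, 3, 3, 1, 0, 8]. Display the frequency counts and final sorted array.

Count array: [1, 2, 1, 2, 0, 0, 0, 0, 2]
(count[i] = number of elements equal to i)
Cumulative count: [1, 3, 4, 6, 6, 6, 6, 6, 8]
Sorted: [0, 1, 1, 2, 3, 3, 8, 8]


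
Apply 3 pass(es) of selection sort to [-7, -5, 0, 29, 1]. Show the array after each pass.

Pass 1: Select minimum -7 at index 0, swap -> [-7, -5, 0, 29, 1]
Pass 2: Select minimum -5 at index 1, swap -> [-7, -5, 0, 29, 1]
Pass 3: Select minimum 0 at index 2, swap -> [-7, -5, 0, 29, 1]


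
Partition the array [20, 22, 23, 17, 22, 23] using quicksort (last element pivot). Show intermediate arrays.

Partition 1: pivot=23 at index 5 -> [20, 22, 23, 17, 22, 23]
Partition 2: pivot=22 at index 3 -> [20, 22, 17, 22, 23, 23]
Partition 3: pivot=17 at index 0 -> [17, 22, 20, 22, 23, 23]
Partition 4: pivot=20 at index 1 -> [17, 20, 22, 22, 23, 23]


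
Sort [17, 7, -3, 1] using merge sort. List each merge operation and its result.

Divide and conquer:
  Merge [17] + [7] -> [7, 17]
  Merge [-3] + [1] -> [-3, 1]
  Merge [7, 17] + [-3, 1] -> [-3, 1, 7, 17]


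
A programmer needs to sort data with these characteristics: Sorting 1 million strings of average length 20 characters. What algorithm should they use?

Best choice: MSD radix sort or Mergesort
Reason: MSD radix sort is a non-comparison sort that buckets the strings by successive character positions, running in time proportional to the total number of characters examined rather than O(n log n) string comparisons; mergesort is a stable O(n log n)-comparison alternative that works for arbitrary variable-length keys


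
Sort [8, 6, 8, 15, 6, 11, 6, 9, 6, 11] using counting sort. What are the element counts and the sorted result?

Count array: [0, 0, 0, 0, 0, 0, 4, 0, 2, 1, 0, 2, 0, 0, 0, 1]
(count[i] = number of elements equal to i)
Cumulative count: [0, 0, 0, 0, 0, 0, 4, 4, 6, 7, 7, 9, 9, 9, 9, 10]
Sorted: [6, 6, 6, 6, 8, 8, 9, 11, 11, 15]


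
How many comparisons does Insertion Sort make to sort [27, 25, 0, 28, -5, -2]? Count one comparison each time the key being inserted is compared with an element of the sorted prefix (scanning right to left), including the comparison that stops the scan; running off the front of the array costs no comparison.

Insert 25: 27 > 25 (shift), reached front = 1 comparison(s) -> [25, 27, 0, 28, -5, -2]
Insert 0: 27 > 0 (shift), 25 > 0 (shift), reached front = 2 comparison(s) -> [0, 25, 27, 28, -5, -2]
Insert 28: 27 <= 28 (stop) = 1 comparison(s) -> [0, 25, 27, 28, -5, -2]
Insert -5: 28 > -5 (shift), 27 > -5 (shift), 25 > -5 (shift), 0 > -5 (shift), reached front = 4 comparison(s) -> [-5, 0, 25, 27, 28, -2]
Insert -2: 28 > -2 (shift), 27 > -2 (shift), 25 > -2 (shift), 0 > -2 (shift), -5 <= -2 (stop) = 5 comparison(s) -> [-5, -2, 0, 25, 27, 28]
Total comparisons: 1 + 2 + 1 + 4 + 5 = 13


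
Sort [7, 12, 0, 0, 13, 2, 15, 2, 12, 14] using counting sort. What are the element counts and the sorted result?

Count array: [2, 0, 2, 0, 0, 0, 0, 1, 0, 0, 0, 0, 2, 1, 1, 1]
(count[i] = number of elements equal to i)
Cumulative count: [2, 2, 4, 4, 4, 4, 4, 5, 5, 5, 5, 5, 7, 8, 9, 10]
Sorted: [0, 0, 2, 2, 7, 12, 12, 13, 14, 15]


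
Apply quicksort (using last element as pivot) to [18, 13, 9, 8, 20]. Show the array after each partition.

Partition 1: pivot=20 at index 4 -> [18, 13, 9, 8, 20]
Partition 2: pivot=8 at index 0 -> [8, 13, 9, 18, 20]
Partition 3: pivot=18 at index 3 -> [8, 13, 9, 18, 20]
Partition 4: pivot=9 at index 1 -> [8, 9, 13, 18, 20]


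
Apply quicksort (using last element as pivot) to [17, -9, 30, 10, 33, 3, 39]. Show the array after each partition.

Partition 1: pivot=39 at index 6 -> [17, -9, 30, 10, 33, 3, 39]
Partition 2: pivot=3 at index 1 -> [-9, 3, 30, 10, 33, 17, 39]
Partition 3: pivot=17 at index 3 -> [-9, 3, 10, 17, 33, 30, 39]
Partition 4: pivot=30 at index 4 -> [-9, 3, 10, 17, 30, 33, 39]


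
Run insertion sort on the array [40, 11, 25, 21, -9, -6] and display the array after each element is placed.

First element 40 is already 'sorted'
Insert 11: shifted 1 elements -> [11, 40, 25, 21, -9, -6]
Insert 25: shifted 1 elements -> [11, 25, 40, 21, -9, -6]
Insert 21: shifted 2 elements -> [11, 21, 25, 40, -9, -6]
Insert -9: shifted 4 elements -> [-9, 11, 21, 25, 40, -6]
Insert -6: shifted 4 elements -> [-9, -6, 11, 21, 25, 40]
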